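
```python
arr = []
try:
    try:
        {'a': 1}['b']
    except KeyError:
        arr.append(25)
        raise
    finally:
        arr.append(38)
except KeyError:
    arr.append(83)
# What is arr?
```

Step-by-step execution trace:
1. Inner try: `{'a': 1}['b']` raises KeyError.
2. Inner `except KeyError` matches → `arr.append(25)` → arr = [25].
3. bare `raise` re-raises KeyError.
4. Inner `finally` runs during unwinding: `arr.append(38)` → arr = [25, 38].
5. Outer `except KeyError` matches → `arr.append(83)` → arr = [25, 38, 83].
Result: [25, 38, 83]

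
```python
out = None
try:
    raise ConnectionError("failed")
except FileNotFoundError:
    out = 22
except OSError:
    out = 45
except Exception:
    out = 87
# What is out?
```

Step-by-step execution trace:
1. `raise ConnectionError(...)` raises ConnectionError.
2. `except FileNotFoundError` does not match (ConnectionError is not a subclass of FileNotFoundError); skipped.
3. `except OSError` matches (ConnectionError is a subclass of OSError) → out = 45.
4. `except Exception` is not reached.
Result: 45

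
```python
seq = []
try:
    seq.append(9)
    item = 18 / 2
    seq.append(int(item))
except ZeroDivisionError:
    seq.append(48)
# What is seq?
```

Step-by-step execution trace:
1. try: `seq.append(9)` → seq = [9].
2. `item = 18 / 2` → item = 9.0. No exception raised.
3. `seq.append(int(item))` → seq = [9, 9].
4. `except ZeroDivisionError` is skipped (no exception was raised).
Result: [9, 9]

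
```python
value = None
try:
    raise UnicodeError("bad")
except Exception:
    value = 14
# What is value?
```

Step-by-step execution trace:
1. `raise UnicodeError(...)` raises UnicodeError.
2. `except Exception` matches (UnicodeError is a subclass of Exception) → value = 14.
Result: 14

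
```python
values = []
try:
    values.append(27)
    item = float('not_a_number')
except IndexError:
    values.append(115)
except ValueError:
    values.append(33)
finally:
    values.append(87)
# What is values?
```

Step-by-step execution trace:
1. try: `values.append(27)` → values = [27].
2. `item = float('not_a_number')` raises ValueError.
3. `except IndexError` does not match ValueError; skipped.
4. `except ValueError` matches → `values.append(33)` → values = [27, 33].
5. finally always runs: `values.append(87)` → values = [27, 33, 87].
Result: [27, 33, 87]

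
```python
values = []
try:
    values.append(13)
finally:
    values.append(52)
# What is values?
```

Step-by-step execution trace:
1. try: `values.append(13)` → values = [13].
2. The try body completes without raising.
3. finally always runs: `values.append(52)` → values = [13, 52].
Result: [13, 52]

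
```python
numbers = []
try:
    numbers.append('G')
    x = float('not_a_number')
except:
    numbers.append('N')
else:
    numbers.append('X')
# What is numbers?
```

Step-by-step execution trace:
1. try: `numbers.append('G')` → numbers = ['G'].
2. `x = float('not_a_number')` raises ValueError.
3. bare `except` matches → `numbers.append('N')` → numbers = ['G', 'N'].
4. `else` is skipped (an exception was raised).
Result: ['G', 'N']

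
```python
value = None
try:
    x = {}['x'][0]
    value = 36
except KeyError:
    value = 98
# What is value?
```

Step-by-step execution trace:
1. `x = {}['x'][0]` raises KeyError.
2. `value = 36` is not reached.
3. `except KeyError` matches → value = 98.
Result: 98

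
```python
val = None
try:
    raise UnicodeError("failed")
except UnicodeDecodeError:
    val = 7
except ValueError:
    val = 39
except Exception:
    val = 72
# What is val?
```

Step-by-step execution trace:
1. `raise UnicodeError(...)` raises UnicodeError.
2. `except UnicodeDecodeError` does not match (UnicodeError is not a subclass of UnicodeDecodeError); skipped.
3. `except ValueError` matches (UnicodeError is a subclass of ValueError) → val = 39.
4. `except Exception` is not reached.
Result: 39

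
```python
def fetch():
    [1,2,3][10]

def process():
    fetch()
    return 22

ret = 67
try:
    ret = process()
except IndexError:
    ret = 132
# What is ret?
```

Step-by-step execution trace:
1. ret starts at 67.
2. try: `process()` calls `fetch()`.
3. `fetch()` evaluates `[1,2,3][10]`, which raises IndexError; it propagates through process (uncaught).
4. `return 22` in process is not reached; the assignment to ret does not complete.
5. `except IndexError` matches → ret = 132.
Result: 132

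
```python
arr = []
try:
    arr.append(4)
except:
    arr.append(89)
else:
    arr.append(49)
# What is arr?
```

Step-by-step execution trace:
1. try: `arr.append(4)` → arr = [4]. No exception raised.
2. `except` is skipped.
3. `else` runs (try completed without exception): `arr.append(49)` → arr = [4, 49].
Result: [4, 49]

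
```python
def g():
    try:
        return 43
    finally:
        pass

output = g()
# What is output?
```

Step-by-step execution trace:
1. `g()` enters try: `return 43` sets pending return value 43.
2. Before returning, `finally: pass` runs (no effect).
3. g() returns 43 → output = 43.
Result: 43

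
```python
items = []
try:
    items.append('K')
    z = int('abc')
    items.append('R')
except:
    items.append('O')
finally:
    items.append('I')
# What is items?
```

Step-by-step execution trace:
1. try: `items.append('K')` → items = ['K'].
2. `z = int('abc')` raises ValueError; `items.append('R')` is not reached.
3. bare `except` matches → `items.append('O')` → items = ['K', 'O'].
4. finally always runs: `items.append('I')` → items = ['K', 'O', 'I'].
Result: ['K', 'O', 'I']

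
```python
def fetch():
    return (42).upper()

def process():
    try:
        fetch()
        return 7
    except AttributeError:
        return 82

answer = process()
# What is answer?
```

Step-by-step execution trace:
1. `process()` calls `fetch()`.
2. `fetch()` evaluates `(42).upper()`, which raises AttributeError; it propagates to the caller.
3. `return 7` is not reached.
4. `except AttributeError` in process matches → returns 82.
5. answer = 82.
Result: 82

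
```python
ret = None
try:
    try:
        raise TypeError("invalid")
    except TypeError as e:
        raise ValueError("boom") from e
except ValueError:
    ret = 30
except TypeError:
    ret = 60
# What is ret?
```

Step-by-step execution trace:
1. Inner try raises TypeError; inner `except TypeError as e` catches it.
2. `raise ValueError(...) from e` raises ValueError (TypeError is attached as __cause__, but only ValueError is active).
3. Outer `except ValueError` matches → ret = 30.
4. `except TypeError` is not reached.
Result: 30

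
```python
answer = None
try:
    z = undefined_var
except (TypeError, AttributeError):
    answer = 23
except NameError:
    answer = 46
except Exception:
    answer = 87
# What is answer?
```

Step-by-step execution trace:
1. `z = undefined_var` raises NameError.
2. `except (TypeError, AttributeError)` does not match NameError; skipped.
3. `except NameError` matches (exact type match) → answer = 46.
4. `except Exception` is not reached.
Result: 46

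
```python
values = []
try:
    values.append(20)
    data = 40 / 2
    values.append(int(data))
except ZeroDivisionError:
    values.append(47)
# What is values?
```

Step-by-step execution trace:
1. try: `values.append(20)` → values = [20].
2. `data = 40 / 2` → data = 20.0. No exception raised.
3. `values.append(int(data))` → values = [20, 20].
4. `except ZeroDivisionError` is skipped (no exception was raised).
Result: [20, 20]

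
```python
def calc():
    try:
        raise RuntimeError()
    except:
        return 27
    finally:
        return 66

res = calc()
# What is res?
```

Step-by-step execution trace:
1. `calc()` enters try: `raise RuntimeError()` raises RuntimeError.
2. bare `except` matches → `return 27` sets pending return value 27.
3. Before returning, `finally: return 66` runs and overrides the pending return.
4. calc() returns 66 → res = 66.
Result: 66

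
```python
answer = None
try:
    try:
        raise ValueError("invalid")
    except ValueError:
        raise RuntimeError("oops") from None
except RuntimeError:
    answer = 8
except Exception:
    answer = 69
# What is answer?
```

Step-by-step execution trace:
1. Inner try raises ValueError; inner `except ValueError` catches it.
2. `raise RuntimeError(...) from None` raises RuntimeError (from None suppresses __context__, but the active exception is still RuntimeError).
3. Outer `except RuntimeError` matches → answer = 8.
4. `except Exception` is not reached.
Result: 8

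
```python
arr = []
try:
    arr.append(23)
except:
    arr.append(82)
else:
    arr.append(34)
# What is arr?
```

Step-by-step execution trace:
1. try: `arr.append(23)` → arr = [23]. No exception raised.
2. `except` is skipped.
3. `else` runs (try completed without exception): `arr.append(34)` → arr = [23, 34].
Result: [23, 34]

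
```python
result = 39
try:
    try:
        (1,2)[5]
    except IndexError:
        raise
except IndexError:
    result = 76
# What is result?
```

Step-by-step execution trace:
1. Inner try: `(1,2)[5]` raises IndexError.
2. Inner `except IndexError` matches; bare `raise` re-raises the same IndexError.
3. Outer `except IndexError` matches → result = 76.
Result: 76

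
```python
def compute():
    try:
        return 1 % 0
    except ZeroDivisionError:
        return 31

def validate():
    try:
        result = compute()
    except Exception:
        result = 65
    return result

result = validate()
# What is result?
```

Step-by-step execution trace:
1. `validate()` calls `compute()`.
2. In compute: `1 % 0` raises ZeroDivisionError; `except ZeroDivisionError` catches it → returns 31.
3. In validate: `result = compute()` → result = 31. No exception reaches validate.
4. `except Exception` is skipped; validate returns 31.
5. result = 31.
Result: 31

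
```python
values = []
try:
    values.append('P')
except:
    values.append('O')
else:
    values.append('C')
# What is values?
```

Step-by-step execution trace:
1. try: `values.append('P')` → values = ['P']. No exception raised.
2. `except` is skipped.
3. `else` runs (try completed without exception): `values.append('C')` → values = ['P', 'C'].
Result: ['P', 'C']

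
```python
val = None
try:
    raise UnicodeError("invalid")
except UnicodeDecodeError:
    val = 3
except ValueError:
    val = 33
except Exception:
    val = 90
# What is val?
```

Step-by-step execution trace:
1. `raise UnicodeError(...)` raises UnicodeError.
2. `except UnicodeDecodeError` does not match (UnicodeError is not a subclass of UnicodeDecodeError); skipped.
3. `except ValueError` matches (UnicodeError is a subclass of ValueError) → val = 33.
4. `except Exception` is not reached.
Result: 33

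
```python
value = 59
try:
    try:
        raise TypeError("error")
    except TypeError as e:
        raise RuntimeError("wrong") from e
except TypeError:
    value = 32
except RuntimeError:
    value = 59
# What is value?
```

Step-by-step execution trace:
1. Inner try raises TypeError; inner `except TypeError as e` catches it.
2. `raise RuntimeError(...) from e` raises RuntimeError (TypeError is attached as __cause__, but only RuntimeError is active).
3. Outer `except TypeError` does not match RuntimeError; skipped.
4. Outer `except RuntimeError` matches → value = 59.
Result: 59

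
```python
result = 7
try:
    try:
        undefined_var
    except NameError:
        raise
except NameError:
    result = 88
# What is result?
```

Step-by-step execution trace:
1. Inner try: `undefined_var` raises NameError.
2. Inner `except NameError` matches; bare `raise` re-raises the same NameError.
3. Outer `except NameError` matches → result = 88.
Result: 88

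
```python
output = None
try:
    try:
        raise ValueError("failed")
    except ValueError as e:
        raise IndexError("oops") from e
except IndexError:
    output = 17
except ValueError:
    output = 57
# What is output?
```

Step-by-step execution trace:
1. Inner try raises ValueError; inner `except ValueError as e` catches it.
2. `raise IndexError(...) from e` raises IndexError (ValueError is attached as __cause__, but only IndexError is active).
3. Outer `except IndexError` matches → output = 17.
4. `except ValueError` is not reached.
Result: 17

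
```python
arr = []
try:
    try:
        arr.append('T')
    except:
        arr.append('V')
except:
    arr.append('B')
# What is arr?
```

Step-by-step execution trace:
1. Inner try: `arr.append('T')` → arr = ['T']. No exception raised.
2. Inner `except` is skipped.
3. Inner try completes normally; outer `except` is skipped.
Result: ['T']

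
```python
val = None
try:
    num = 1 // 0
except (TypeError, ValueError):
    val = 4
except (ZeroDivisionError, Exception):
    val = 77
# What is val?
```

Step-by-step execution trace:
1. `num = 1 // 0` raises ZeroDivisionError.
2. `except (TypeError, ValueError)` does not match ZeroDivisionError; skipped.
3. `except (ZeroDivisionError, Exception)` matches (ZeroDivisionError is in the tuple) → val = 77.
Result: 77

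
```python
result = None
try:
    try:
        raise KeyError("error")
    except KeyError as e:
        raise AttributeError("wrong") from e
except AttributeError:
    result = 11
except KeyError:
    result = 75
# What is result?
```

Step-by-step execution trace:
1. Inner try raises KeyError; inner `except KeyError as e` catches it.
2. `raise AttributeError(...) from e` raises AttributeError (KeyError is attached as __cause__, but only AttributeError is active).
3. Outer `except AttributeError` matches → result = 11.
4. `except KeyError` is not reached.
Result: 11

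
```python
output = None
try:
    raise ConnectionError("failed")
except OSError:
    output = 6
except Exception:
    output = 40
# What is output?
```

Step-by-step execution trace:
1. `raise ConnectionError(...)` raises ConnectionError.
2. `except OSError` matches (ConnectionError is a subclass of OSError) → output = 6.
3. `except Exception` is not reached.
Result: 6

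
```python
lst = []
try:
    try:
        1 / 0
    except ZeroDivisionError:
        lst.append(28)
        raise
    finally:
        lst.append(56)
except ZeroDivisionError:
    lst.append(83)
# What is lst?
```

Step-by-step execution trace:
1. Inner try: `1 / 0` raises ZeroDivisionError.
2. Inner `except ZeroDivisionError` matches → `lst.append(28)` → lst = [28].
3. bare `raise` re-raises ZeroDivisionError.
4. Inner `finally` runs during unwinding: `lst.append(56)` → lst = [28, 56].
5. Outer `except ZeroDivisionError` matches → `lst.append(83)` → lst = [28, 56, 83].
Result: [28, 56, 83]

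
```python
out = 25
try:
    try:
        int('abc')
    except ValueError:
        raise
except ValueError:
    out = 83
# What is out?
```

Step-by-step execution trace:
1. Inner try: `int('abc')` raises ValueError.
2. Inner `except ValueError` matches; bare `raise` re-raises the same ValueError.
3. Outer `except ValueError` matches → out = 83.
Result: 83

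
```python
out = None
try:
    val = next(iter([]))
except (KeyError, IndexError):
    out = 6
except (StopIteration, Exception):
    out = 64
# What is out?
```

Step-by-step execution trace:
1. `val = next(iter([]))` raises StopIteration.
2. `except (KeyError, IndexError)` does not match StopIteration; skipped.
3. `except (StopIteration, Exception)` matches (StopIteration is in the tuple) → out = 64.
Result: 64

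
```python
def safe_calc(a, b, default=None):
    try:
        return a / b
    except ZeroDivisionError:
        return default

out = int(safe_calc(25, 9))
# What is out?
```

Step-by-step execution trace:
1. `safe_calc(25, 9)` enters try: `return 25 / 9` → returns 2.7777777777777777. No exception raised.
2. `except ZeroDivisionError` is skipped.
3. `int(2.7777777777777777)` → 2 → out = 2.
Result: 2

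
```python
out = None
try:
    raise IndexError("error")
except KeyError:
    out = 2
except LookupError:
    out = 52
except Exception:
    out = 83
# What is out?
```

Step-by-step execution trace:
1. `raise IndexError(...)` raises IndexError.
2. `except KeyError` does not match (IndexError is not a subclass of KeyError); skipped.
3. `except LookupError` matches (IndexError is a subclass of LookupError) → out = 52.
4. `except Exception` is not reached.
Result: 52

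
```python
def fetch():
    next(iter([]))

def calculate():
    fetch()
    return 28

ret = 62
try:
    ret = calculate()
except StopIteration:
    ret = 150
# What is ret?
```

Step-by-step execution trace:
1. ret starts at 62.
2. try: `calculate()` calls `fetch()`.
3. `fetch()` evaluates `next(iter([]))`, which raises StopIteration; it propagates through calculate (uncaught).
4. `return 28` in calculate is not reached; the assignment to ret does not complete.
5. `except StopIteration` matches → ret = 150.
Result: 150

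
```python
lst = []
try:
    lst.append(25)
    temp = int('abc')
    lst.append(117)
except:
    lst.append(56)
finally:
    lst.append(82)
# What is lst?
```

Step-by-step execution trace:
1. try: `lst.append(25)` → lst = [25].
2. `temp = int('abc')` raises ValueError; `lst.append(117)` is not reached.
3. bare `except` matches → `lst.append(56)` → lst = [25, 56].
4. finally always runs: `lst.append(82)` → lst = [25, 56, 82].
Result: [25, 56, 82]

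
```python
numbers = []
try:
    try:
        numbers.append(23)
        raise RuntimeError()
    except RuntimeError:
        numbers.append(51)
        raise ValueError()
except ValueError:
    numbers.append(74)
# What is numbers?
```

Step-by-step execution trace:
1. Inner try: `numbers.append(23)` → numbers = [23].
2. `raise RuntimeError()` raises RuntimeError.
3. Inner `except RuntimeError` matches → `numbers.append(51)` → numbers = [23, 51].
4. `raise ValueError()` raises ValueError; propagates to outer try.
5. Outer `except ValueError` matches → `numbers.append(74)` → numbers = [23, 51, 74].
Result: [23, 51, 74]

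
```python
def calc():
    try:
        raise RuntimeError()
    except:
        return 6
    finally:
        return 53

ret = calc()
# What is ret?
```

Step-by-step execution trace:
1. `calc()` enters try: `raise RuntimeError()` raises RuntimeError.
2. bare `except` matches → `return 6` sets pending return value 6.
3. Before returning, `finally: return 53` runs and overrides the pending return.
4. calc() returns 53 → ret = 53.
Result: 53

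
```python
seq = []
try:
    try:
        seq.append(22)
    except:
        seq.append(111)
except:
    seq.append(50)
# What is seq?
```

Step-by-step execution trace:
1. Inner try: `seq.append(22)` → seq = [22]. No exception raised.
2. Inner `except` is skipped.
3. Inner try completes normally; outer `except` is skipped.
Result: [22]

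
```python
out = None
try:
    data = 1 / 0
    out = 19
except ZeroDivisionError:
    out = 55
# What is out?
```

Step-by-step execution trace:
1. `data = 1 / 0` raises ZeroDivisionError.
2. `out = 19` is not reached.
3. `except ZeroDivisionError` matches → out = 55.
Result: 55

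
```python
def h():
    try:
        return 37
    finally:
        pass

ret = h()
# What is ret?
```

Step-by-step execution trace:
1. `h()` enters try: `return 37` sets pending return value 37.
2. Before returning, `finally: pass` runs (no effect).
3. h() returns 37 → ret = 37.
Result: 37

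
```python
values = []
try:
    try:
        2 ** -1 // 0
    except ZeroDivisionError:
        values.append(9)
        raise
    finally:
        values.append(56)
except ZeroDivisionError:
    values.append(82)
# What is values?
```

Step-by-step execution trace:
1. Inner try: `2 ** -1 // 0` raises ZeroDivisionError.
2. Inner `except ZeroDivisionError` matches → `values.append(9)` → values = [9].
3. bare `raise` re-raises ZeroDivisionError.
4. Inner `finally` runs during unwinding: `values.append(56)` → values = [9, 56].
5. Outer `except ZeroDivisionError` matches → `values.append(82)` → values = [9, 56, 82].
Result: [9, 56, 82]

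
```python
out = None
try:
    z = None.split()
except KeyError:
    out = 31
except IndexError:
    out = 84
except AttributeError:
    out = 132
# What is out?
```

Step-by-step execution trace:
1. `z = None.split()` raises AttributeError.
2. `except KeyError` does not match AttributeError; skipped.
3. `except IndexError` does not match AttributeError; skipped.
4. `except AttributeError` matches → out = 132.
Result: 132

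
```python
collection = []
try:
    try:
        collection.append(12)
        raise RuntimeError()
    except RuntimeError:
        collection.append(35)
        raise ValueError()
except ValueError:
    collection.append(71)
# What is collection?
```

Step-by-step execution trace:
1. Inner try: `collection.append(12)` → collection = [12].
2. `raise RuntimeError()` raises RuntimeError.
3. Inner `except RuntimeError` matches → `collection.append(35)` → collection = [12, 35].
4. `raise ValueError()` raises ValueError; propagates to outer try.
5. Outer `except ValueError` matches → `collection.append(71)` → collection = [12, 35, 71].
Result: [12, 35, 71]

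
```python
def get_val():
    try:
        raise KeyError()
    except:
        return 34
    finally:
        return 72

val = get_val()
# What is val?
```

Step-by-step execution trace:
1. `get_val()` enters try: `raise KeyError()` raises KeyError.
2. bare `except` matches → `return 34` sets pending return value 34.
3. Before returning, `finally: return 72` runs and overrides the pending return.
4. get_val() returns 72 → val = 72.
Result: 72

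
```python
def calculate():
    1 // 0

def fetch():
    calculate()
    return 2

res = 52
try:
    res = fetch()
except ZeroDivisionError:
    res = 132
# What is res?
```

Step-by-step execution trace:
1. res starts at 52.
2. try: `fetch()` calls `calculate()`.
3. `calculate()` evaluates `1 // 0`, which raises ZeroDivisionError; it propagates through fetch (uncaught).
4. `return 2` in fetch is not reached; the assignment to res does not complete.
5. `except ZeroDivisionError` matches → res = 132.
Result: 132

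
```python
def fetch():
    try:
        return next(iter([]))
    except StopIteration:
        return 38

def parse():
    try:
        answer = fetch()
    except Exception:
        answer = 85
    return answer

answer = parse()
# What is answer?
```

Step-by-step execution trace:
1. `parse()` calls `fetch()`.
2. In fetch: `next(iter([]))` raises StopIteration; `except StopIteration` catches it → returns 38.
3. In parse: `answer = fetch()` → answer = 38. No exception reaches parse.
4. `except Exception` is skipped; parse returns 38.
5. answer = 38.
Result: 38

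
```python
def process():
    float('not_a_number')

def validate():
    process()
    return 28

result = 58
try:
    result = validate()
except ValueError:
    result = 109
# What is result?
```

Step-by-step execution trace:
1. result starts at 58.
2. try: `validate()` calls `process()`.
3. `process()` evaluates `float('not_a_number')`, which raises ValueError; it propagates through validate (uncaught).
4. `return 28` in validate is not reached; the assignment to result does not complete.
5. `except ValueError` matches → result = 109.
Result: 109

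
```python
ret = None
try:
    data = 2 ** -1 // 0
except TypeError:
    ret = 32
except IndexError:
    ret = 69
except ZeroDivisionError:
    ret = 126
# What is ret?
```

Step-by-step execution trace:
1. `data = 2 ** -1 // 0` raises ZeroDivisionError.
2. `except TypeError` does not match ZeroDivisionError; skipped.
3. `except IndexError` does not match ZeroDivisionError; skipped.
4. `except ZeroDivisionError` matches → ret = 126.
Result: 126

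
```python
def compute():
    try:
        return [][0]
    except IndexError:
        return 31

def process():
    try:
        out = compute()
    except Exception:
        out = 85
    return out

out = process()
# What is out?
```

Step-by-step execution trace:
1. `process()` calls `compute()`.
2. In compute: `[][0]` raises IndexError; `except IndexError` catches it → returns 31.
3. In process: `out = compute()` → out = 31. No exception reaches process.
4. `except Exception` is skipped; process returns 31.
5. out = 31.
Result: 31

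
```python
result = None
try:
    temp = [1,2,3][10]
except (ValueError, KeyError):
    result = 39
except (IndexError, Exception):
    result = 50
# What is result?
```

Step-by-step execution trace:
1. `temp = [1,2,3][10]` raises IndexError.
2. `except (ValueError, KeyError)` does not match IndexError; skipped.
3. `except (IndexError, Exception)` matches (IndexError is in the tuple) → result = 50.
Result: 50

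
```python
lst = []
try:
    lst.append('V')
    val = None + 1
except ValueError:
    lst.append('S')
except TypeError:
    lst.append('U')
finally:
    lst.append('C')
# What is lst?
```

Step-by-step execution trace:
1. try: `lst.append('V')` → lst = ['V'].
2. `val = None + 1` raises TypeError.
3. `except ValueError` does not match TypeError; skipped.
4. `except TypeError` matches → `lst.append('U')` → lst = ['V', 'U'].
5. finally always runs: `lst.append('C')` → lst = ['V', 'U', 'C'].
Result: ['V', 'U', 'C']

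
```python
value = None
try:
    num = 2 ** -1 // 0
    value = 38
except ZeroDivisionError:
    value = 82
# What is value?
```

Step-by-step execution trace:
1. `num = 2 ** -1 // 0` raises ZeroDivisionError.
2. `value = 38` is not reached.
3. `except ZeroDivisionError` matches → value = 82.
Result: 82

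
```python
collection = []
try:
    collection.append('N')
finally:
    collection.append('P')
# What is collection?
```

Step-by-step execution trace:
1. try: `collection.append('N')` → collection = ['N'].
2. The try body completes without raising.
3. finally always runs: `collection.append('P')` → collection = ['N', 'P'].
Result: ['N', 'P']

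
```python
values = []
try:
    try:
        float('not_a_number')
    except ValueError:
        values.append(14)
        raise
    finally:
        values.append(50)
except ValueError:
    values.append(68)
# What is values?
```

Step-by-step execution trace:
1. Inner try: `float('not_a_number')` raises ValueError.
2. Inner `except ValueError` matches → `values.append(14)` → values = [14].
3. bare `raise` re-raises ValueError.
4. Inner `finally` runs during unwinding: `values.append(50)` → values = [14, 50].
5. Outer `except ValueError` matches → `values.append(68)` → values = [14, 50, 68].
Result: [14, 50, 68]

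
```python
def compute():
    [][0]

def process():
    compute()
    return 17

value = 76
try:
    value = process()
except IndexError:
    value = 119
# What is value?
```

Step-by-step execution trace:
1. value starts at 76.
2. try: `process()` calls `compute()`.
3. `compute()` evaluates `[][0]`, which raises IndexError; it propagates through process (uncaught).
4. `return 17` in process is not reached; the assignment to value does not complete.
5. `except IndexError` matches → value = 119.
Result: 119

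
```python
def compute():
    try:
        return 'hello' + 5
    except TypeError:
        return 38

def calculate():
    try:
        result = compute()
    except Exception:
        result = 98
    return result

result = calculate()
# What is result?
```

Step-by-step execution trace:
1. `calculate()` calls `compute()`.
2. In compute: `'hello' + 5` raises TypeError; `except TypeError` catches it → returns 38.
3. In calculate: `result = compute()` → result = 38. No exception reaches calculate.
4. `except Exception` is skipped; calculate returns 38.
5. result = 38.
Result: 38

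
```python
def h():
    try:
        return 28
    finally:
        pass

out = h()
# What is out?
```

Step-by-step execution trace:
1. `h()` enters try: `return 28` sets pending return value 28.
2. Before returning, `finally: pass` runs (no effect).
3. h() returns 28 → out = 28.
Result: 28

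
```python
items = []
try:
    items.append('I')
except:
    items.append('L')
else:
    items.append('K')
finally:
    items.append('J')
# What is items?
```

Step-by-step execution trace:
1. try: `items.append('I')` → items = ['I']. No exception raised.
2. `except` is skipped.
3. `else` runs: `items.append('K')` → items = ['I', 'K'].
4. `finally` always runs: `items.append('J')` → items = ['I', 'K', 'J'].
Result: ['I', 'K', 'J']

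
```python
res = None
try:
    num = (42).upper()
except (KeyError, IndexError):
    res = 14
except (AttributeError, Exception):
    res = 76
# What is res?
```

Step-by-step execution trace:
1. `num = (42).upper()` raises AttributeError.
2. `except (KeyError, IndexError)` does not match AttributeError; skipped.
3. `except (AttributeError, Exception)` matches (AttributeError is in the tuple) → res = 76.
Result: 76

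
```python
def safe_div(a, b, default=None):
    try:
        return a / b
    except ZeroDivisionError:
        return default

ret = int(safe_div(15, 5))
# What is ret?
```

Step-by-step execution trace:
1. `safe_div(15, 5)` enters try: `return 15 / 5` → returns 3.0. No exception raised.
2. `except ZeroDivisionError` is skipped.
3. `int(3.0)` → 3 → ret = 3.
Result: 3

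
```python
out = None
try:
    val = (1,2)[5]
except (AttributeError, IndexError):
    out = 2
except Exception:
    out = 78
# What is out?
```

Step-by-step execution trace:
1. `val = (1,2)[5]` raises IndexError.
2. `except (AttributeError, IndexError)` matches (IndexError is in the tuple) → out = 2.
3. `except Exception` is not reached.
Result: 2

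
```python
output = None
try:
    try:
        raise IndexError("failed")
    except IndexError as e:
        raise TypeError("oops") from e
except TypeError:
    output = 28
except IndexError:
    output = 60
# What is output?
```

Step-by-step execution trace:
1. Inner try raises IndexError; inner `except IndexError as e` catches it.
2. `raise TypeError(...) from e` raises TypeError (IndexError is attached as __cause__, but only TypeError is active).
3. Outer `except TypeError` matches → output = 28.
4. `except IndexError` is not reached.
Result: 28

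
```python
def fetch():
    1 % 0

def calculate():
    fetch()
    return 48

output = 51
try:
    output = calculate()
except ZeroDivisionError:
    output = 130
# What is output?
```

Step-by-step execution trace:
1. output starts at 51.
2. try: `calculate()` calls `fetch()`.
3. `fetch()` evaluates `1 % 0`, which raises ZeroDivisionError; it propagates through calculate (uncaught).
4. `return 48` in calculate is not reached; the assignment to output does not complete.
5. `except ZeroDivisionError` matches → output = 130.
Result: 130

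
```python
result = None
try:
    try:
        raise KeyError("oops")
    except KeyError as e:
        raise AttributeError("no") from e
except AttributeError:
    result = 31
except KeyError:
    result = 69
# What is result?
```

Step-by-step execution trace:
1. Inner try raises KeyError; inner `except KeyError as e` catches it.
2. `raise AttributeError(...) from e` raises AttributeError (KeyError is attached as __cause__, but only AttributeError is active).
3. Outer `except AttributeError` matches → result = 31.
4. `except KeyError` is not reached.
Result: 31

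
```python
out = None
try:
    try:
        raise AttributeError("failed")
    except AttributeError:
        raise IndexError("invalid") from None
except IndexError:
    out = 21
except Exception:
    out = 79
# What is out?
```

Step-by-step execution trace:
1. Inner try raises AttributeError; inner `except AttributeError` catches it.
2. `raise IndexError(...) from None` raises IndexError (from None suppresses __context__, but the active exception is still IndexError).
3. Outer `except IndexError` matches → out = 21.
4. `except Exception` is not reached.
Result: 21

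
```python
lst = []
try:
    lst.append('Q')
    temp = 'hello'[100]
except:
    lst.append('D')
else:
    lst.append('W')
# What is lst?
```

Step-by-step execution trace:
1. try: `lst.append('Q')` → lst = ['Q'].
2. `temp = 'hello'[100]` raises IndexError.
3. bare `except` matches → `lst.append('D')` → lst = ['Q', 'D'].
4. `else` is skipped (an exception was raised).
Result: ['Q', 'D']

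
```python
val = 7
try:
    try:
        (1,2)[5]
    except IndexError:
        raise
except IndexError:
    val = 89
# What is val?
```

Step-by-step execution trace:
1. Inner try: `(1,2)[5]` raises IndexError.
2. Inner `except IndexError` matches; bare `raise` re-raises the same IndexError.
3. Outer `except IndexError` matches → val = 89.
Result: 89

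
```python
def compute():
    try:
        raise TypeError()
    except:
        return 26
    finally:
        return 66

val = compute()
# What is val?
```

Step-by-step execution trace:
1. `compute()` enters try: `raise TypeError()` raises TypeError.
2. bare `except` matches → `return 26` sets pending return value 26.
3. Before returning, `finally: return 66` runs and overrides the pending return.
4. compute() returns 66 → val = 66.
Result: 66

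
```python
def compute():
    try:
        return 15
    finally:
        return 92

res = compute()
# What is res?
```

Step-by-step execution trace:
1. `compute()` enters try: `return 15` sets pending return value 15.
2. Before returning, `finally: return 92` runs and overrides the pending return.
3. compute() returns 92 → res = 92.
Result: 92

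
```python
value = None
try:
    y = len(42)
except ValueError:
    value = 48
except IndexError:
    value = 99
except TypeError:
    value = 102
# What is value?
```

Step-by-step execution trace:
1. `y = len(42)` raises TypeError.
2. `except ValueError` does not match TypeError; skipped.
3. `except IndexError` does not match TypeError; skipped.
4. `except TypeError` matches → value = 102.
Result: 102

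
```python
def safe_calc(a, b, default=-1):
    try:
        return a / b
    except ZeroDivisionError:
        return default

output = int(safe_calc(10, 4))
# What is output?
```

Step-by-step execution trace:
1. `safe_calc(10, 4)` enters try: `return 10 / 4` → returns 2.5. No exception raised.
2. `except ZeroDivisionError` is skipped.
3. `int(2.5)` → 2 → output = 2.
Result: 2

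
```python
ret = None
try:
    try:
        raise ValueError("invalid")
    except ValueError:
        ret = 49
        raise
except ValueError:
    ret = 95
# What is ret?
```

Step-by-step execution trace:
1. Inner try: `raise ValueError("invalid")` raises ValueError.
2. Inner `except ValueError` matches → ret = 49.
3. bare `raise` re-raises the same ValueError.
4. Outer `except ValueError` matches → ret = 95.
Result: 95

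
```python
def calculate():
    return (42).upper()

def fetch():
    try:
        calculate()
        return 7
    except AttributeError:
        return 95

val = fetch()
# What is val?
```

Step-by-step execution trace:
1. `fetch()` calls `calculate()`.
2. `calculate()` evaluates `(42).upper()`, which raises AttributeError; it propagates to the caller.
3. `return 7` is not reached.
4. `except AttributeError` in fetch matches → returns 95.
5. val = 95.
Result: 95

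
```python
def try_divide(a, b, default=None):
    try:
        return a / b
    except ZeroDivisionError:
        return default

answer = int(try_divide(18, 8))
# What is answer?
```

Step-by-step execution trace:
1. `try_divide(18, 8)` enters try: `return 18 / 8` → returns 2.25. No exception raised.
2. `except ZeroDivisionError` is skipped.
3. `int(2.25)` → 2 → answer = 2.
Result: 2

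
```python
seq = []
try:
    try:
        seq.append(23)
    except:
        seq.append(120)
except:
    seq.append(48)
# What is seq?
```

Step-by-step execution trace:
1. Inner try: `seq.append(23)` → seq = [23]. No exception raised.
2. Inner `except` is skipped.
3. Inner try completes normally; outer `except` is skipped.
Result: [23]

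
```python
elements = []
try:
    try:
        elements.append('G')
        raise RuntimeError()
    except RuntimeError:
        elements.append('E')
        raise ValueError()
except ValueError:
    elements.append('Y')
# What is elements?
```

Step-by-step execution trace:
1. Inner try: `elements.append('G')` → elements = ['G'].
2. `raise RuntimeError()` raises RuntimeError.
3. Inner `except RuntimeError` matches → `elements.append('E')` → elements = ['G', 'E'].
4. `raise ValueError()` raises ValueError; propagates to outer try.
5. Outer `except ValueError` matches → `elements.append('Y')` → elements = ['G', 'E', 'Y'].
Result: ['G', 'E', 'Y']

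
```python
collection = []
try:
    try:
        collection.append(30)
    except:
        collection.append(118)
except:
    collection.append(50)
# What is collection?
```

Step-by-step execution trace:
1. Inner try: `collection.append(30)` → collection = [30]. No exception raised.
2. Inner `except` is skipped.
3. Inner try completes normally; outer `except` is skipped.
Result: [30]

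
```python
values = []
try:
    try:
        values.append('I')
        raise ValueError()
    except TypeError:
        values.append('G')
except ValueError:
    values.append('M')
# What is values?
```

Step-by-step execution trace:
1. Inner try: `values.append('I')` → values = ['I'].
2. `raise ValueError()` raises ValueError.
3. Inner `except TypeError` does not match ValueError; exception propagates to outer try.
4. Outer `except ValueError` matches → `values.append('M')` → values = ['I', 'M'].
Result: ['I', 'M']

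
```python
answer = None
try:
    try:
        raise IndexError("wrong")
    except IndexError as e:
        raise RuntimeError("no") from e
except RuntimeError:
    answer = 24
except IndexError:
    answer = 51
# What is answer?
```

Step-by-step execution trace:
1. Inner try raises IndexError; inner `except IndexError as e` catches it.
2. `raise RuntimeError(...) from e` raises RuntimeError (IndexError is attached as __cause__, but only RuntimeError is active).
3. Outer `except RuntimeError` matches → answer = 24.
4. `except IndexError` is not reached.
Result: 24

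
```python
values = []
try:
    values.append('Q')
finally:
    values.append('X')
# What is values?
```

Step-by-step execution trace:
1. try: `values.append('Q')` → values = ['Q'].
2. The try body completes without raising.
3. finally always runs: `values.append('X')` → values = ['Q', 'X'].
Result: ['Q', 'X']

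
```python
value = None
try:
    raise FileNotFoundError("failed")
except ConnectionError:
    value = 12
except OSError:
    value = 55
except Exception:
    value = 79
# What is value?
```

Step-by-step execution trace:
1. `raise FileNotFoundError(...)` raises FileNotFoundError.
2. `except ConnectionError` does not match (FileNotFoundError is not a subclass of ConnectionError); skipped.
3. `except OSError` matches (FileNotFoundError is a subclass of OSError) → value = 55.
4. `except Exception` is not reached.
Result: 55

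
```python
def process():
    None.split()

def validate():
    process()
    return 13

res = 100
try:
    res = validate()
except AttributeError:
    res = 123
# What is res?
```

Step-by-step execution trace:
1. res starts at 100.
2. try: `validate()` calls `process()`.
3. `process()` evaluates `None.split()`, which raises AttributeError; it propagates through validate (uncaught).
4. `return 13` in validate is not reached; the assignment to res does not complete.
5. `except AttributeError` matches → res = 123.
Result: 123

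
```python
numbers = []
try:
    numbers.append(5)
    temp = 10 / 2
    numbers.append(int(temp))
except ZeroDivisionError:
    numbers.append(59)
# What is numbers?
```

Step-by-step execution trace:
1. try: `numbers.append(5)` → numbers = [5].
2. `temp = 10 / 2` → temp = 5.0. No exception raised.
3. `numbers.append(int(temp))` → numbers = [5, 5].
4. `except ZeroDivisionError` is skipped (no exception was raised).
Result: [5, 5]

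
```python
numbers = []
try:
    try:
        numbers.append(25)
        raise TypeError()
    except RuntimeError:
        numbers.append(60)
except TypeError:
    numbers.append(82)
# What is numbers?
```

Step-by-step execution trace:
1. Inner try: `numbers.append(25)` → numbers = [25].
2. `raise TypeError()` raises TypeError.
3. Inner `except RuntimeError` does not match TypeError; exception propagates to outer try.
4. Outer `except TypeError` matches → `numbers.append(82)` → numbers = [25, 82].
Result: [25, 82]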